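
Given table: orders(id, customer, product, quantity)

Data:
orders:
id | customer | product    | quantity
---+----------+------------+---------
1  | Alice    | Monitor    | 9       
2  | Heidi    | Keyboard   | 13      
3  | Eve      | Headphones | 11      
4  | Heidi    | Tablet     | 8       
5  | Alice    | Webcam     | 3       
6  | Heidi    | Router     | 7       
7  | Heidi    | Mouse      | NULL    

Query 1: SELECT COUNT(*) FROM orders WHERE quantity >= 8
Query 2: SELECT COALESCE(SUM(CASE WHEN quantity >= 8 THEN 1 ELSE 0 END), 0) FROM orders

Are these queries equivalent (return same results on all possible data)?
Yes, equivalent

Both queries return: [(4,)]

Reason: COUNT with WHERE vs conditional SUM (COALESCE handles empty-table NULL)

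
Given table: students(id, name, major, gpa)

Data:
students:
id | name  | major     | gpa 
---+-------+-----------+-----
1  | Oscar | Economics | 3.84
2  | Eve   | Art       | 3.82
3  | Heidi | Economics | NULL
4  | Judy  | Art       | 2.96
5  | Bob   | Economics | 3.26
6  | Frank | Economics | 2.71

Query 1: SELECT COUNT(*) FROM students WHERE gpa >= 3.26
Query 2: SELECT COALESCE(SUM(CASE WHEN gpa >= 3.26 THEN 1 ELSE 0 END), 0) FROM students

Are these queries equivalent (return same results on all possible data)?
Yes, equivalent

Both queries return: [(3,)]

Reason: COUNT with WHERE vs conditional SUM (COALESCE handles empty-table NULL)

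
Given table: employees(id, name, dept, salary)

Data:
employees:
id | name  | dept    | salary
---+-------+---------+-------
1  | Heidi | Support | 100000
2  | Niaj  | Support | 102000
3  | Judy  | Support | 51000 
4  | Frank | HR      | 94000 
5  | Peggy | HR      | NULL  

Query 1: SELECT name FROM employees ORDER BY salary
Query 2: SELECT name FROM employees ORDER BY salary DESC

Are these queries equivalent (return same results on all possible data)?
No, not equivalent

Query 1 returns: [('Peggy',), ('Judy',), ('Frank',), ('Heidi',), ('Niaj',)]
Query 2 returns: [('Niaj',), ('Heidi',), ('Frank',), ('Judy',), ('Peggy',)]

Reason: ASC vs DESC gives opposite ordering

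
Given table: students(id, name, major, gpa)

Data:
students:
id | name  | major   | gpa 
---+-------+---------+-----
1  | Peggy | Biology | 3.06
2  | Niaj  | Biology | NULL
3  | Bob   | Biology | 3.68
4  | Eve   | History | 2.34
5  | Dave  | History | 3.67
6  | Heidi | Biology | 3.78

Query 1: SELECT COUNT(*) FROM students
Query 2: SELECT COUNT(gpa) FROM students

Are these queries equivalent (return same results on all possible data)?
No, not equivalent

Query 1 returns: [(6,)]
Query 2 returns: [(5,)]

Reason: COUNT(*) includes NULLs, COUNT(column) excludes them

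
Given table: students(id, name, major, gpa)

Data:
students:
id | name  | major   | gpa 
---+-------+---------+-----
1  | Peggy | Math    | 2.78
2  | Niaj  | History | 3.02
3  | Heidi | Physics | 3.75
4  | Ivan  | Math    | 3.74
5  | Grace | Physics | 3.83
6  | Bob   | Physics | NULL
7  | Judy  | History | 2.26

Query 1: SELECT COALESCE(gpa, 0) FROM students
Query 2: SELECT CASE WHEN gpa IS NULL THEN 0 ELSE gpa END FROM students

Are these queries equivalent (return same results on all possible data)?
Yes, equivalent

Both queries return: [(0,), (2.26,), (2.78,), (3.02,), (3.74,), (3.75,), (3.83,)]

Reason: COALESCE vs CASE for NULL handling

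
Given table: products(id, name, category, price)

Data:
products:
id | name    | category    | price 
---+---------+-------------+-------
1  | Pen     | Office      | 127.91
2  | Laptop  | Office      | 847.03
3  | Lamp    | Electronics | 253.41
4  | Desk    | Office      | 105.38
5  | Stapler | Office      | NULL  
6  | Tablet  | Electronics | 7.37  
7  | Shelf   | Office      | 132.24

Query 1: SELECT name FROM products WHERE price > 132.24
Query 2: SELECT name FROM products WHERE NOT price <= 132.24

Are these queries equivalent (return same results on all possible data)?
Yes, equivalent

Both queries return: [('Lamp',), ('Laptop',)]

Reason: Both filter price > 132.24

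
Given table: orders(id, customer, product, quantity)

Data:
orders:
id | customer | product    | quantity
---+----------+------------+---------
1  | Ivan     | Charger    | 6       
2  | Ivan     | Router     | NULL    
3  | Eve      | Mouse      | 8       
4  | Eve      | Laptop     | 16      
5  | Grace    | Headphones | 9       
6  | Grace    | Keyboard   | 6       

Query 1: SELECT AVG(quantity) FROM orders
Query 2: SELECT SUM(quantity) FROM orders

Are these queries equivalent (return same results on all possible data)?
No, not equivalent

Query 1 returns: [(9.0,)]
Query 2 returns: [(45,)]

Reason: AVG vs SUM give different aggregate values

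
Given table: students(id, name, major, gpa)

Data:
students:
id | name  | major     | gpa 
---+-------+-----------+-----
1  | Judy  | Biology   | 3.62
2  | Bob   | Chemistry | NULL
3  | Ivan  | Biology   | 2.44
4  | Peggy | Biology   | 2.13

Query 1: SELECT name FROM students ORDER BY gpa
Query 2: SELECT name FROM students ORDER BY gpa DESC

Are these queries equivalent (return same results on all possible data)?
No, not equivalent

Query 1 returns: [('Bob',), ('Peggy',), ('Ivan',), ('Judy',)]
Query 2 returns: [('Judy',), ('Ivan',), ('Peggy',), ('Bob',)]

Reason: ASC vs DESC gives opposite ordering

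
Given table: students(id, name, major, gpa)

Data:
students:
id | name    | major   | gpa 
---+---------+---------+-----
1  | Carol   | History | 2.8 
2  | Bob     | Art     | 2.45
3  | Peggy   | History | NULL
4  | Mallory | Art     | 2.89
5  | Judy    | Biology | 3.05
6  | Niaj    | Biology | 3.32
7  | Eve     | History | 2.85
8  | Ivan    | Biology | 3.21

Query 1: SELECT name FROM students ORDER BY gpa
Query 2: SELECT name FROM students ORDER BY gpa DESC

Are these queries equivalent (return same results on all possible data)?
No, not equivalent

Query 1 returns: [('Peggy',), ('Bob',), ('Carol',), ('Eve',), ('Mallory',), ('Judy',), ('Ivan',), ('Niaj',)]
Query 2 returns: [('Niaj',), ('Ivan',), ('Judy',), ('Mallory',), ('Eve',), ('Carol',), ('Bob',), ('Peggy',)]

Reason: ASC vs DESC gives opposite ordering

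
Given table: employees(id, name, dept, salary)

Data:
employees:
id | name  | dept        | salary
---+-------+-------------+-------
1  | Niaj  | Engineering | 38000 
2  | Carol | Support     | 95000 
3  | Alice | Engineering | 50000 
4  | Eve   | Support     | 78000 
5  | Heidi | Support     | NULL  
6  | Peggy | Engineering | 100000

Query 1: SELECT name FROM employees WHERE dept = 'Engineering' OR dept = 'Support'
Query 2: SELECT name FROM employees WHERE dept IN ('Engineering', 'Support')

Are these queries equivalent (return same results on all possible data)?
Yes, equivalent

Both queries return: [('Alice',), ('Carol',), ('Eve',), ('Heidi',), ('Niaj',), ('Peggy',)]

Reason: OR vs IN are equivalent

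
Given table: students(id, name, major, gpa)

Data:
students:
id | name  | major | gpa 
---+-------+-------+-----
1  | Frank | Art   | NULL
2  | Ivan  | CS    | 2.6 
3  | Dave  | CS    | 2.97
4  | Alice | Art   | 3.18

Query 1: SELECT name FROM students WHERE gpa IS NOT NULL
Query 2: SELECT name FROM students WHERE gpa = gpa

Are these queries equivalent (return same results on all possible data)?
Yes, equivalent

Both queries return: [('Alice',), ('Dave',), ('Ivan',)]

Reason: IS NOT NULL vs self-equality (both exclude NULLs)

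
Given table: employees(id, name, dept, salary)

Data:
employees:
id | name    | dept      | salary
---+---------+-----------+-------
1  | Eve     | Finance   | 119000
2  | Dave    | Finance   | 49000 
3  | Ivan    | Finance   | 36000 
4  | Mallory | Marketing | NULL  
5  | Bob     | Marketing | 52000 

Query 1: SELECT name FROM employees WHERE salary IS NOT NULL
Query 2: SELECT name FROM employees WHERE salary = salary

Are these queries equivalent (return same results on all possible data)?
Yes, equivalent

Both queries return: [('Bob',), ('Dave',), ('Eve',), ('Ivan',)]

Reason: IS NOT NULL vs self-equality (both exclude NULLs)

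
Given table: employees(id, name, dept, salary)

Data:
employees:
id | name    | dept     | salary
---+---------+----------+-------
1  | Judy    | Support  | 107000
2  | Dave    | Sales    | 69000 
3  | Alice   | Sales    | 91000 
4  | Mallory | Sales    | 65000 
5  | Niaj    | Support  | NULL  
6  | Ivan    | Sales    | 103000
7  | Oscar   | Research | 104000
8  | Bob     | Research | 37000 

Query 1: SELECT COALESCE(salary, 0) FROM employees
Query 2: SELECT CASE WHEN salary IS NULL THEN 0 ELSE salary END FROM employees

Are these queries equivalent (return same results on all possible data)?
Yes, equivalent

Both queries return: [(0,), (37000,), (65000,), (69000,), (91000,), (103000,), (104000,), (107000,)]

Reason: COALESCE vs CASE for NULL handling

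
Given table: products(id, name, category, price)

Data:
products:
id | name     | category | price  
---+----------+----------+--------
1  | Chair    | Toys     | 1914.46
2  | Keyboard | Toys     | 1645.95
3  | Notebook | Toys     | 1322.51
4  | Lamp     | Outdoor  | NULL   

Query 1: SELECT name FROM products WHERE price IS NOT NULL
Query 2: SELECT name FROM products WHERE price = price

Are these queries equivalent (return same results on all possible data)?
Yes, equivalent

Both queries return: [('Chair',), ('Keyboard',), ('Notebook',)]

Reason: IS NOT NULL vs self-equality (both exclude NULLs)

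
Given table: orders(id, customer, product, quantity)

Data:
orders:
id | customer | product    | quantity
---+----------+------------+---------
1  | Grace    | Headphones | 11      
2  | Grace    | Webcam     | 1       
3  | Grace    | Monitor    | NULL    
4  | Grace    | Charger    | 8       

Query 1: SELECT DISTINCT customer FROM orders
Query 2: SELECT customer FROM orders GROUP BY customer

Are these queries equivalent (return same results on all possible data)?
Yes, equivalent

Both queries return: [('Grace',)]

Reason: Both get unique customers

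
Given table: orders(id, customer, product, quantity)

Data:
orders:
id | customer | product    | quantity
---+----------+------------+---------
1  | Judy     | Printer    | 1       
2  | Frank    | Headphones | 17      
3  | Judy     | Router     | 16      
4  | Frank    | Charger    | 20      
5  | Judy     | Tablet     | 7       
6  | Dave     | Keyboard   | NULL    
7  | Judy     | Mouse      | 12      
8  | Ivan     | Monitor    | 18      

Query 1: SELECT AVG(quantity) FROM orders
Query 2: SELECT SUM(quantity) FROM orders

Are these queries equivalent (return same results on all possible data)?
No, not equivalent

Query 1 returns: [(13.0,)]
Query 2 returns: [(91,)]

Reason: AVG vs SUM give different aggregate values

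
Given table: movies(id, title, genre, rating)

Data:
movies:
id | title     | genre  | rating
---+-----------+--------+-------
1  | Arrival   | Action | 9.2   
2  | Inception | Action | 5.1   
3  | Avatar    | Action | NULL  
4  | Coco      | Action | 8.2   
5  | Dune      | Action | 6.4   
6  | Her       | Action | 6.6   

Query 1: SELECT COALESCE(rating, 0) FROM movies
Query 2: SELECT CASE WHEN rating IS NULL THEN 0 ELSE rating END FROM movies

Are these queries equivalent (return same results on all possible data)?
Yes, equivalent

Both queries return: [(0,), (5.1,), (6.4,), (6.6,), (8.2,), (9.2,)]

Reason: COALESCE vs CASE for NULL handling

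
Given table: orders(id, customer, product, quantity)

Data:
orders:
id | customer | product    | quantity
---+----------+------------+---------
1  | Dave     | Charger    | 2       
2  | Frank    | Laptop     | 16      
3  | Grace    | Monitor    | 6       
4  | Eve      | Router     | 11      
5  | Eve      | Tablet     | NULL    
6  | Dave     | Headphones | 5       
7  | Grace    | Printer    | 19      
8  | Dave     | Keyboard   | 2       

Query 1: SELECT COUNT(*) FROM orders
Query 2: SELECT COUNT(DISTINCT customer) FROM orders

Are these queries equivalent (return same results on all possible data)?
No, not equivalent

Query 1 returns: [(8,)]
Query 2 returns: [(4,)]

Reason: COUNT(*) counts rows, COUNT(DISTINCT customer) counts unique customers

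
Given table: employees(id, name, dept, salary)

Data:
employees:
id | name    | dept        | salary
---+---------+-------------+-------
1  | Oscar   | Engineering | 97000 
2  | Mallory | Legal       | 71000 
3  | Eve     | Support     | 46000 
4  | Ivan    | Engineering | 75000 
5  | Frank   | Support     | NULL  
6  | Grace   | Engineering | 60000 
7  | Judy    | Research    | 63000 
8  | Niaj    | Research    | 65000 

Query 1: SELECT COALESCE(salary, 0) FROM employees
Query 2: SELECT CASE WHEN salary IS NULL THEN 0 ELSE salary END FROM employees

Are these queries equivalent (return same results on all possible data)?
Yes, equivalent

Both queries return: [(0,), (46000,), (60000,), (63000,), (65000,), (71000,), (75000,), (97000,)]

Reason: COALESCE vs CASE for NULL handling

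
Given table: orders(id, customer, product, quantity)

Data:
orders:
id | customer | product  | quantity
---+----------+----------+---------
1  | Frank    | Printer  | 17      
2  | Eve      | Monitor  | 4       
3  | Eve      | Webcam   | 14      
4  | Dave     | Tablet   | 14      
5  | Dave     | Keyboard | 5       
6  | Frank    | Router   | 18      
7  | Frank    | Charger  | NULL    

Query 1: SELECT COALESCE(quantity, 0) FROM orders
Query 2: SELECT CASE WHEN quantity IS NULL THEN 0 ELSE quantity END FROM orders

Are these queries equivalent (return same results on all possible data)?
Yes, equivalent

Both queries return: [(0,), (4,), (5,), (14,), (14,), (17,), (18,)]

Reason: COALESCE vs CASE for NULL handling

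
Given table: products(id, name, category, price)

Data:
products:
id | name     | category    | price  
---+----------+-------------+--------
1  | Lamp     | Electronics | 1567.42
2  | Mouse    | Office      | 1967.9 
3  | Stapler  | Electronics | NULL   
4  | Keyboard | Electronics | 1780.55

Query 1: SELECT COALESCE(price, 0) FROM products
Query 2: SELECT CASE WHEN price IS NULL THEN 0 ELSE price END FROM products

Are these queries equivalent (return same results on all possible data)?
Yes, equivalent

Both queries return: [(0,), (1567.42,), (1780.55,), (1967.9,)]

Reason: COALESCE vs CASE for NULL handling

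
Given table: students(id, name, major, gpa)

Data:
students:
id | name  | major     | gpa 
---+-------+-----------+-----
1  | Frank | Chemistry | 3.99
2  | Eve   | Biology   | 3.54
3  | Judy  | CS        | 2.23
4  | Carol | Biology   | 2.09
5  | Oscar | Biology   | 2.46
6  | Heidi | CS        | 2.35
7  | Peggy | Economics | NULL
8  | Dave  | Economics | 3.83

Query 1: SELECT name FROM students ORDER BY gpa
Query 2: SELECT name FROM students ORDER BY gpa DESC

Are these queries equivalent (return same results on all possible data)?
No, not equivalent

Query 1 returns: [('Peggy',), ('Carol',), ('Judy',), ('Heidi',), ('Oscar',), ('Eve',), ('Dave',), ('Frank',)]
Query 2 returns: [('Frank',), ('Dave',), ('Eve',), ('Oscar',), ('Heidi',), ('Judy',), ('Carol',), ('Peggy',)]

Reason: ASC vs DESC gives opposite ordering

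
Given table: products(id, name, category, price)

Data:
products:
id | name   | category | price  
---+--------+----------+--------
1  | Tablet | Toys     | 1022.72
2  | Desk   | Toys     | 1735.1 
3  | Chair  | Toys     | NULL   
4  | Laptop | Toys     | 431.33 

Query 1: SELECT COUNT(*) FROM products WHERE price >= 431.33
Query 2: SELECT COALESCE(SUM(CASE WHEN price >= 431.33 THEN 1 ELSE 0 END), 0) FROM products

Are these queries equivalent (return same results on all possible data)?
Yes, equivalent

Both queries return: [(3,)]

Reason: COUNT with WHERE vs conditional SUM (COALESCE handles empty-table NULL)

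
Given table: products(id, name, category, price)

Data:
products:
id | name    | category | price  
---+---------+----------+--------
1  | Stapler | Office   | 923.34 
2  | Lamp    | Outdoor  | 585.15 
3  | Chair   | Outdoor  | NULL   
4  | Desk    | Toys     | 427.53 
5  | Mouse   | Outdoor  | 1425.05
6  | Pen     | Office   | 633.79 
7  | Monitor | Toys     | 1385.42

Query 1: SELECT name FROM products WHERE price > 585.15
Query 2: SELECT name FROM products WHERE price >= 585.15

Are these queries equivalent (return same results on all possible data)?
No, not equivalent

Query 1 returns: [('Stapler',), ('Mouse',), ('Pen',), ('Monitor',)]
Query 2 returns: [('Stapler',), ('Lamp',), ('Mouse',), ('Pen',), ('Monitor',)]

Reason: > vs >= gives different results when price = 585.15 exists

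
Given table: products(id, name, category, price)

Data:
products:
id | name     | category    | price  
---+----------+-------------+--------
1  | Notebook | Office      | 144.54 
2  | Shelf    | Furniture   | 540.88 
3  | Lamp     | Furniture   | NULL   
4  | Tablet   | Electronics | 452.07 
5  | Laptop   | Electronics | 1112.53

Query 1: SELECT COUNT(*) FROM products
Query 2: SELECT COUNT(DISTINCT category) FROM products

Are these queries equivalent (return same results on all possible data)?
No, not equivalent

Query 1 returns: [(5,)]
Query 2 returns: [(3,)]

Reason: COUNT(*) counts rows, COUNT(DISTINCT category) counts unique categorys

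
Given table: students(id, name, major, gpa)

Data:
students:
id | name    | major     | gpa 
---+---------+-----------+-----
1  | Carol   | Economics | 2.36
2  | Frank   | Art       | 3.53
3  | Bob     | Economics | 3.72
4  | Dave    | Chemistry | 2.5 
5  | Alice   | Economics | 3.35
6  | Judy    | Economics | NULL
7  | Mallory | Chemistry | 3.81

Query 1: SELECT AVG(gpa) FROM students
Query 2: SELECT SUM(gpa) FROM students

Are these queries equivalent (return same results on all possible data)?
No, not equivalent

Query 1 returns: [(3.2116666666666664,)]
Query 2 returns: [(19.27,)]

Reason: AVG vs SUM give different aggregate values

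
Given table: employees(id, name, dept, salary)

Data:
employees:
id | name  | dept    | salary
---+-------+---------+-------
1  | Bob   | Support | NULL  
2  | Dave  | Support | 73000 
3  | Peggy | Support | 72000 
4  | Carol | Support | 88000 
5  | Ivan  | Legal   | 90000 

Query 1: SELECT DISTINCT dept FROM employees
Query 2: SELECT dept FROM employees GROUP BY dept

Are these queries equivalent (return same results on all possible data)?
Yes, equivalent

Both queries return: [('Legal',), ('Support',)]

Reason: Both get unique depts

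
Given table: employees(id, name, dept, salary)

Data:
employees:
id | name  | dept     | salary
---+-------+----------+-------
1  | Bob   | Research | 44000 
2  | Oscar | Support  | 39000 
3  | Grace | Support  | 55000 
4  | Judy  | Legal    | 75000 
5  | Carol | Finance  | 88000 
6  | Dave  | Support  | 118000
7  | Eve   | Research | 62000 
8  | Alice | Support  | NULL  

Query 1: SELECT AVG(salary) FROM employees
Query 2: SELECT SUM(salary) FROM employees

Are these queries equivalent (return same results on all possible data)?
No, not equivalent

Query 1 returns: [(68714.28571428571,)]
Query 2 returns: [(481000,)]

Reason: AVG vs SUM give different aggregate values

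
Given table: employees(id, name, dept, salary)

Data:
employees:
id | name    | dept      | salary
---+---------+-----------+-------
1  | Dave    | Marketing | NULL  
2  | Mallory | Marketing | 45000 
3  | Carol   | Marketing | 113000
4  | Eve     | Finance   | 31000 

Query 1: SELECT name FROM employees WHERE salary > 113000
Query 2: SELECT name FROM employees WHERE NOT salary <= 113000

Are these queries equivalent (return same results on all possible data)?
Yes, equivalent

Both queries return: []

Reason: Both filter salary > 113000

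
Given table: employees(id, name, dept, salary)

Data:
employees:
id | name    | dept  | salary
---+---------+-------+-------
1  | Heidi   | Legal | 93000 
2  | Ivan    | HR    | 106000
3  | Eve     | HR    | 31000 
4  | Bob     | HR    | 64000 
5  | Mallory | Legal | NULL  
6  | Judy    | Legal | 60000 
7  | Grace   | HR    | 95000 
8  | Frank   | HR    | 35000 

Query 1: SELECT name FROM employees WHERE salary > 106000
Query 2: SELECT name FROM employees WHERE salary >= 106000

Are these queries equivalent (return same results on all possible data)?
No, not equivalent

Query 1 returns: []
Query 2 returns: [('Ivan',)]

Reason: > vs >= gives different results when salary = 106000 exists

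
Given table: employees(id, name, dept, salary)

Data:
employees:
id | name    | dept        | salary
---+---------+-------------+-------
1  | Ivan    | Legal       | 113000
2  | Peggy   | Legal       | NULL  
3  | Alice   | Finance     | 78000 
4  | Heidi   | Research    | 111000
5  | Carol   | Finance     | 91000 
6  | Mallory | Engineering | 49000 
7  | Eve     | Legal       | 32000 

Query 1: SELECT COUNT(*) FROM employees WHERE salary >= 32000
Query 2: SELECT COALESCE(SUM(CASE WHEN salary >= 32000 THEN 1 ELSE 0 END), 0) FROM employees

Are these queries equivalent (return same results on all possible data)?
Yes, equivalent

Both queries return: [(6,)]

Reason: COUNT with WHERE vs conditional SUM (COALESCE handles empty-table NULL)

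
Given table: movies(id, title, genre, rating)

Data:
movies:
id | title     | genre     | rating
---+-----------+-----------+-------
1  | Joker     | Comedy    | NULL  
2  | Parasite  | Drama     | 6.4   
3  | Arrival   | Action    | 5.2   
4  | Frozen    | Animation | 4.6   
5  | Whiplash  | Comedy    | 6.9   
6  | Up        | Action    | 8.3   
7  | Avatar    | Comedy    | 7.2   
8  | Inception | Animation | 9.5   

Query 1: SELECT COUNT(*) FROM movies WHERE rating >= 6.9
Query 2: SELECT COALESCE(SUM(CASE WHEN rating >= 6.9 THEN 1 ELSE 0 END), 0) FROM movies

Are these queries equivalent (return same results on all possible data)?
Yes, equivalent

Both queries return: [(4,)]

Reason: COUNT with WHERE vs conditional SUM (COALESCE handles empty-table NULL)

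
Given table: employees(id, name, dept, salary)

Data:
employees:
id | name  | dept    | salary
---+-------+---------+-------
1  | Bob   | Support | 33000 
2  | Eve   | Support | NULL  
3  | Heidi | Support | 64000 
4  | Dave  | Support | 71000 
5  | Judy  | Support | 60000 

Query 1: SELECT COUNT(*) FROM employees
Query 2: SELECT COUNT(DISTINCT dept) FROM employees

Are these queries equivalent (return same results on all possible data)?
No, not equivalent

Query 1 returns: [(5,)]
Query 2 returns: [(1,)]

Reason: COUNT(*) counts rows, COUNT(DISTINCT dept) counts unique depts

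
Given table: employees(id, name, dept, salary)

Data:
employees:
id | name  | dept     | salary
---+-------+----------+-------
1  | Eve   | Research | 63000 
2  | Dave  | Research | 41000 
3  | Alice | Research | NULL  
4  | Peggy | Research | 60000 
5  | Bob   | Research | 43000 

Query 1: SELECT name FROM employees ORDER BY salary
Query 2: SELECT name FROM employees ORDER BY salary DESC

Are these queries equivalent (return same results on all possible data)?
No, not equivalent

Query 1 returns: [('Alice',), ('Dave',), ('Bob',), ('Peggy',), ('Eve',)]
Query 2 returns: [('Eve',), ('Peggy',), ('Bob',), ('Dave',), ('Alice',)]

Reason: ASC vs DESC gives opposite ordering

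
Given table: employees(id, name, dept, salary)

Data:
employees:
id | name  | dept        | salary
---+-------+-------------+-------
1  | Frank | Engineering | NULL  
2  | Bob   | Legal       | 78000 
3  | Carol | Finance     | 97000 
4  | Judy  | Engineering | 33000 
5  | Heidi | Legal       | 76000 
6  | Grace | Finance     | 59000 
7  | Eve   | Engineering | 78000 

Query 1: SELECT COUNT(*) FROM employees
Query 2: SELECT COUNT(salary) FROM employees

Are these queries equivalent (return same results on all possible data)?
No, not equivalent

Query 1 returns: [(7,)]
Query 2 returns: [(6,)]

Reason: COUNT(*) includes NULLs, COUNT(column) excludes them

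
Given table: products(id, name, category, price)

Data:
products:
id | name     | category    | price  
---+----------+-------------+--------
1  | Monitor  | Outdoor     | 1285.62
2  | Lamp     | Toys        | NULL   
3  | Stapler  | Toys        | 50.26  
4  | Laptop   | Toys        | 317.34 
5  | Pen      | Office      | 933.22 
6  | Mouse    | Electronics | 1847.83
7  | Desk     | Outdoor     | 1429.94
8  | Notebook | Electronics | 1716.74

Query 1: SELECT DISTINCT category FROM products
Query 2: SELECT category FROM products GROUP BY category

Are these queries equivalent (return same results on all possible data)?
Yes, equivalent

Both queries return: [('Electronics',), ('Office',), ('Outdoor',), ('Toys',)]

Reason: Both get unique categorys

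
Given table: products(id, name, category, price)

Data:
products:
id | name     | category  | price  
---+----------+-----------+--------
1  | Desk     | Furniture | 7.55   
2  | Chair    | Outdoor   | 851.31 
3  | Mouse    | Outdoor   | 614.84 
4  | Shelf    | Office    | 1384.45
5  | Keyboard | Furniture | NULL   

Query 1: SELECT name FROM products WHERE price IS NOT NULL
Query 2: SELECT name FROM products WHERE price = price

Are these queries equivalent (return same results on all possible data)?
Yes, equivalent

Both queries return: [('Chair',), ('Desk',), ('Mouse',), ('Shelf',)]

Reason: IS NOT NULL vs self-equality (both exclude NULLs)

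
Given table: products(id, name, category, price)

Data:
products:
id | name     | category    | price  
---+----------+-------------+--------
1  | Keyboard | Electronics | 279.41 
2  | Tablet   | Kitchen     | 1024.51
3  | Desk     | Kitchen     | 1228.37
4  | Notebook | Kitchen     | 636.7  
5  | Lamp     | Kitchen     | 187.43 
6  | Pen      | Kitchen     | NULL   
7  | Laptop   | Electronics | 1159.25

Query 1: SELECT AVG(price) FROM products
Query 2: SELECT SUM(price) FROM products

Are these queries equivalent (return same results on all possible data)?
No, not equivalent

Query 1 returns: [(752.6116666666667,)]
Query 2 returns: [(4515.67,)]

Reason: AVG vs SUM give different aggregate values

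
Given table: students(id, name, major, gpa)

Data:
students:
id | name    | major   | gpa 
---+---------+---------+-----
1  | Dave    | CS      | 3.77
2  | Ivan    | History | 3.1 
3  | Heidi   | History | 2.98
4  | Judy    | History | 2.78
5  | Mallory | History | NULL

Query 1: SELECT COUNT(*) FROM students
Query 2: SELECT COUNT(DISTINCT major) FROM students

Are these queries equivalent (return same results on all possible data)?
No, not equivalent

Query 1 returns: [(5,)]
Query 2 returns: [(2,)]

Reason: COUNT(*) counts rows, COUNT(DISTINCT major) counts unique majors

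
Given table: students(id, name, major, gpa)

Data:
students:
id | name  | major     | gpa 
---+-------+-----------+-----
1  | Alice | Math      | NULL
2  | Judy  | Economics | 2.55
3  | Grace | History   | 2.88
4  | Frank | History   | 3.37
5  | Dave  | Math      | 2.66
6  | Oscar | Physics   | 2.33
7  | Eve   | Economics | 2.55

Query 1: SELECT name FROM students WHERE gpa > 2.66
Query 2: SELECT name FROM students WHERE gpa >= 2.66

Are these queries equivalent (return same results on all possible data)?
No, not equivalent

Query 1 returns: [('Grace',), ('Frank',)]
Query 2 returns: [('Grace',), ('Frank',), ('Dave',)]

Reason: > vs >= gives different results when gpa = 2.66 exists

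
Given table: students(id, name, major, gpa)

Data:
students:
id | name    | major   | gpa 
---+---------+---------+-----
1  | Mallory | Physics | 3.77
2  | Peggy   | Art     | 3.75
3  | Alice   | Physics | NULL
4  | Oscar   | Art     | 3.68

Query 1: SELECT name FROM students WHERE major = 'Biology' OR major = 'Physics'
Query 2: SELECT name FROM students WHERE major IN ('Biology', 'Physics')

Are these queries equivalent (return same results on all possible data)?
Yes, equivalent

Both queries return: [('Alice',), ('Mallory',)]

Reason: OR vs IN are equivalent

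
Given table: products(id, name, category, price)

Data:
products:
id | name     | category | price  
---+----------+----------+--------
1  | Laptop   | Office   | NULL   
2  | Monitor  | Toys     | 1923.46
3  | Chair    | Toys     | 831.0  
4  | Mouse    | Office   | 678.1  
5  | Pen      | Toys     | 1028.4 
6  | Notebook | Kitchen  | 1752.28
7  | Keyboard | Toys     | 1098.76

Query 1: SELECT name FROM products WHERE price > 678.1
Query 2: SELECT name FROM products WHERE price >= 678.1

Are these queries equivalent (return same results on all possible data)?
No, not equivalent

Query 1 returns: [('Monitor',), ('Chair',), ('Pen',), ('Notebook',), ('Keyboard',)]
Query 2 returns: [('Monitor',), ('Chair',), ('Mouse',), ('Pen',), ('Notebook',), ('Keyboard',)]

Reason: > vs >= gives different results when price = 678.1 exists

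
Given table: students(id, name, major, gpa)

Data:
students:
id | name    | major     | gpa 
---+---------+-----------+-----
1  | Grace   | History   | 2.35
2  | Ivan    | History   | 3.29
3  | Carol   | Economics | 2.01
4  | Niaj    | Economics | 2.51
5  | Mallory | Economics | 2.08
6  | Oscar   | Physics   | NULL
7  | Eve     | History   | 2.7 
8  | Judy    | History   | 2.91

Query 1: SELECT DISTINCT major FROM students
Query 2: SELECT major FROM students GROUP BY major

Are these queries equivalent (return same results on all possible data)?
Yes, equivalent

Both queries return: [('Economics',), ('History',), ('Physics',)]

Reason: Both get unique majors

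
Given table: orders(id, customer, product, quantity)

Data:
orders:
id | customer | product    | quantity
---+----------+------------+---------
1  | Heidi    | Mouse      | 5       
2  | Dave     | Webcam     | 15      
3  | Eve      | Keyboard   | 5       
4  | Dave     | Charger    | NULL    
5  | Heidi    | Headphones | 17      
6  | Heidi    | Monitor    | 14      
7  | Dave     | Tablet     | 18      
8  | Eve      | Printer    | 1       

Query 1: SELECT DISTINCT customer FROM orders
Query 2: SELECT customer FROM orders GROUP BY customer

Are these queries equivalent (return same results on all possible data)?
Yes, equivalent

Both queries return: [('Dave',), ('Eve',), ('Heidi',)]

Reason: Both get unique customers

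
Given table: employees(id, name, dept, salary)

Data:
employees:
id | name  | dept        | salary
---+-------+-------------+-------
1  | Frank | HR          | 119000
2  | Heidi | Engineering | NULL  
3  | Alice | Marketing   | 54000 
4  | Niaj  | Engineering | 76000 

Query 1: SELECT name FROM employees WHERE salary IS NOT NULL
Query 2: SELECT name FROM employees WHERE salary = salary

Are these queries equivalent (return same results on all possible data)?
Yes, equivalent

Both queries return: [('Alice',), ('Frank',), ('Niaj',)]

Reason: IS NOT NULL vs self-equality (both exclude NULLs)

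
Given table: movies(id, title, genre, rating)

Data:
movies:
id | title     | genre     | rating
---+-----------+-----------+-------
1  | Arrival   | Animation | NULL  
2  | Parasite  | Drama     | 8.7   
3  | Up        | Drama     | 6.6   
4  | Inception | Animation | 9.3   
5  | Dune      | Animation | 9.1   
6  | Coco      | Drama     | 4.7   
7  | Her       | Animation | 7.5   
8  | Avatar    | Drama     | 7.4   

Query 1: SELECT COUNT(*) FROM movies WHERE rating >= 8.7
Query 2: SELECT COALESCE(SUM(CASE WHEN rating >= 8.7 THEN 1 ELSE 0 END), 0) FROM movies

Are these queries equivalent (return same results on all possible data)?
Yes, equivalent

Both queries return: [(3,)]

Reason: COUNT with WHERE vs conditional SUM (COALESCE handles empty-table NULL)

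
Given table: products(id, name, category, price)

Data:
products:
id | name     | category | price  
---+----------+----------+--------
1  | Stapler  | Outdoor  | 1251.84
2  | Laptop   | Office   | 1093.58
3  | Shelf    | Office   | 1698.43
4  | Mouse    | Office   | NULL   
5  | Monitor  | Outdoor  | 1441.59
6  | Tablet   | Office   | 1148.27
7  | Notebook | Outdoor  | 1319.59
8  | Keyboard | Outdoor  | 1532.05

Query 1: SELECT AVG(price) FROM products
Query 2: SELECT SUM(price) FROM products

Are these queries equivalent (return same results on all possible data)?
No, not equivalent

Query 1 returns: [(1355.05,)]
Query 2 returns: [(9485.35,)]

Reason: AVG vs SUM give different aggregate values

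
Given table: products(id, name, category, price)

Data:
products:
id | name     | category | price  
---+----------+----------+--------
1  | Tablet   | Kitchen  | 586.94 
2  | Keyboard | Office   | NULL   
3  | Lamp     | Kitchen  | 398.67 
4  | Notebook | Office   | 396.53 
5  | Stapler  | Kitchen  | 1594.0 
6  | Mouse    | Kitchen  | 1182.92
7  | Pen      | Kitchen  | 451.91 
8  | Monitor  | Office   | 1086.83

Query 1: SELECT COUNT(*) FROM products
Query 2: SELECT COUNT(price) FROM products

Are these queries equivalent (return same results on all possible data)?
No, not equivalent

Query 1 returns: [(8,)]
Query 2 returns: [(7,)]

Reason: COUNT(*) includes NULLs, COUNT(column) excludes them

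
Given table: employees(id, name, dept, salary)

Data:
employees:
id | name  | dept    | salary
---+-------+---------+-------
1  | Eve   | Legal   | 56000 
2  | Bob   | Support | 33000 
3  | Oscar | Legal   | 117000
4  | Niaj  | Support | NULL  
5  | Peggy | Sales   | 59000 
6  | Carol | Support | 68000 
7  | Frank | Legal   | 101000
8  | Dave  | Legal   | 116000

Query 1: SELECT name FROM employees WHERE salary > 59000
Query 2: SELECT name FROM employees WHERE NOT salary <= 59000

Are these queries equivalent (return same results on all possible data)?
Yes, equivalent

Both queries return: [('Carol',), ('Dave',), ('Frank',), ('Oscar',)]

Reason: Both filter salary > 59000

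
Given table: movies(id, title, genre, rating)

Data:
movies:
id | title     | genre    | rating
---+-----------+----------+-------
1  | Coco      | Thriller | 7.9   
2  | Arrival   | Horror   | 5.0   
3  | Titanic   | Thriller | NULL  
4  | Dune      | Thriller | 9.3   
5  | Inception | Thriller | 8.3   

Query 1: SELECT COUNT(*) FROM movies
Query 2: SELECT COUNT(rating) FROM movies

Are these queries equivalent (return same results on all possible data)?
No, not equivalent

Query 1 returns: [(5,)]
Query 2 returns: [(4,)]

Reason: COUNT(*) includes NULLs, COUNT(column) excludes them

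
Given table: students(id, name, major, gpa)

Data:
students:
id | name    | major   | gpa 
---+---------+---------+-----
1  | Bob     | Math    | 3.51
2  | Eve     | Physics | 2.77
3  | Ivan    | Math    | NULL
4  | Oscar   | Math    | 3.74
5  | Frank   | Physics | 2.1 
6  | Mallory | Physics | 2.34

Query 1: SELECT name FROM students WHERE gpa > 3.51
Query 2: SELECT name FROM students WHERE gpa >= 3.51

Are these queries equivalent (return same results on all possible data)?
No, not equivalent

Query 1 returns: [('Oscar',)]
Query 2 returns: [('Bob',), ('Oscar',)]

Reason: > vs >= gives different results when gpa = 3.51 exists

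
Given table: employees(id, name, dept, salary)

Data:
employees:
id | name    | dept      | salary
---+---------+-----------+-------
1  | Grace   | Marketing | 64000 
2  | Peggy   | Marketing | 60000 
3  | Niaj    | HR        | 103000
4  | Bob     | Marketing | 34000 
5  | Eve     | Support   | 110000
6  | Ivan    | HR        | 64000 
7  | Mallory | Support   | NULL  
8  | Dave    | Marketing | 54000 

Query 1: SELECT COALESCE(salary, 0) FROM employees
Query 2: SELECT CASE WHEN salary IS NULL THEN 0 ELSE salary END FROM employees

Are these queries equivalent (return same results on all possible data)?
Yes, equivalent

Both queries return: [(0,), (34000,), (54000,), (60000,), (64000,), (64000,), (103000,), (110000,)]

Reason: COALESCE vs CASE for NULL handling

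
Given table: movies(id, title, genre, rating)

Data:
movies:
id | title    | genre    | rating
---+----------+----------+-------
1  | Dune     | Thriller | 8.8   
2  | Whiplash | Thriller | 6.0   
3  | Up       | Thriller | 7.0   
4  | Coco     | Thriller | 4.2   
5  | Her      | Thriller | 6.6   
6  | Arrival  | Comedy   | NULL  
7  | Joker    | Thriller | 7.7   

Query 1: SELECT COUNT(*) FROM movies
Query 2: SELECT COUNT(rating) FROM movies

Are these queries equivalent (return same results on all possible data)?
No, not equivalent

Query 1 returns: [(7,)]
Query 2 returns: [(6,)]

Reason: COUNT(*) includes NULLs, COUNT(column) excludes them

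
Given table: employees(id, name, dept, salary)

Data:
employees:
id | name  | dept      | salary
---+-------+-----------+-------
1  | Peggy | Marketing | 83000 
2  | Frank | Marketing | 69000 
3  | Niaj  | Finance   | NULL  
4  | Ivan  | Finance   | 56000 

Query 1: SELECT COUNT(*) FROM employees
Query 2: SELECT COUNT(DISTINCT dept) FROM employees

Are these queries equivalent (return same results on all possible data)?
No, not equivalent

Query 1 returns: [(4,)]
Query 2 returns: [(2,)]

Reason: COUNT(*) counts rows, COUNT(DISTINCT dept) counts unique depts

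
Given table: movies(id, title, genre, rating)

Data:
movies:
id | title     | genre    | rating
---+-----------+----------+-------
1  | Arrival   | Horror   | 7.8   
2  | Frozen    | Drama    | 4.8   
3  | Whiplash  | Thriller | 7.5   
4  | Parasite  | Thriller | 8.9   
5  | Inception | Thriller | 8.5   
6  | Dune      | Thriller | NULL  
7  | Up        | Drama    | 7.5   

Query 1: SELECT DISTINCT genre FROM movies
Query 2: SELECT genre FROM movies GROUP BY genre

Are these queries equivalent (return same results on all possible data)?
Yes, equivalent

Both queries return: [('Drama',), ('Horror',), ('Thriller',)]

Reason: Both get unique genres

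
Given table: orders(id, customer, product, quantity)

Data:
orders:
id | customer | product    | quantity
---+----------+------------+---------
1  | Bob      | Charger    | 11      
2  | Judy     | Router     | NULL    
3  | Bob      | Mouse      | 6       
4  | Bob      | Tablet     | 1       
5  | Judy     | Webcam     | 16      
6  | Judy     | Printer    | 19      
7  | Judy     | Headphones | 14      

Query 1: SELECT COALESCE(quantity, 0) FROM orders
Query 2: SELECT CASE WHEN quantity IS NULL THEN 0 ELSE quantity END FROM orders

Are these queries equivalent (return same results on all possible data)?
Yes, equivalent

Both queries return: [(0,), (1,), (6,), (11,), (14,), (16,), (19,)]

Reason: COALESCE vs CASE for NULL handling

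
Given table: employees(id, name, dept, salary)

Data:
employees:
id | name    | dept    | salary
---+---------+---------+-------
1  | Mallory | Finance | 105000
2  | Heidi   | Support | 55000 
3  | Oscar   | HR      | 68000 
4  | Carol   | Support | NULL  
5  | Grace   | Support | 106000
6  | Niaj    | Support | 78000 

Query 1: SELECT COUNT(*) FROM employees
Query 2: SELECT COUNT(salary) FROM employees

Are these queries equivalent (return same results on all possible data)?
No, not equivalent

Query 1 returns: [(6,)]
Query 2 returns: [(5,)]

Reason: COUNT(*) includes NULLs, COUNT(column) excludes them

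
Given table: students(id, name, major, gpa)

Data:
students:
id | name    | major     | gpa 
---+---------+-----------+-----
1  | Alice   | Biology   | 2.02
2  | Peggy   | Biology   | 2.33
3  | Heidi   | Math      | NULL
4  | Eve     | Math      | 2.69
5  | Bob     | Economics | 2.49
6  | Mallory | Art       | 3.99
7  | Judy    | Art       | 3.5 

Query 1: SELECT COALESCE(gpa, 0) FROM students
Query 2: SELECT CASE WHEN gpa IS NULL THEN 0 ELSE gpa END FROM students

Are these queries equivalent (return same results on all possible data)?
Yes, equivalent

Both queries return: [(0,), (2.02,), (2.33,), (2.49,), (2.69,), (3.5,), (3.99,)]

Reason: COALESCE vs CASE for NULL handling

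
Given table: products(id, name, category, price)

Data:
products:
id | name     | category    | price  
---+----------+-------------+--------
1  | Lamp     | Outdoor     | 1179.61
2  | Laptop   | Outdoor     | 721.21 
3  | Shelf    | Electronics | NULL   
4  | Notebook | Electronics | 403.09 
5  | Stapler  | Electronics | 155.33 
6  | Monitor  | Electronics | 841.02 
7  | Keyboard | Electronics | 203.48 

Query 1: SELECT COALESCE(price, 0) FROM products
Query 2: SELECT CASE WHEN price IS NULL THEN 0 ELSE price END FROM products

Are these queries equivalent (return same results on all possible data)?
Yes, equivalent

Both queries return: [(0,), (155.33,), (203.48,), (403.09,), (721.21,), (841.02,), (1179.61,)]

Reason: COALESCE vs CASE for NULL handling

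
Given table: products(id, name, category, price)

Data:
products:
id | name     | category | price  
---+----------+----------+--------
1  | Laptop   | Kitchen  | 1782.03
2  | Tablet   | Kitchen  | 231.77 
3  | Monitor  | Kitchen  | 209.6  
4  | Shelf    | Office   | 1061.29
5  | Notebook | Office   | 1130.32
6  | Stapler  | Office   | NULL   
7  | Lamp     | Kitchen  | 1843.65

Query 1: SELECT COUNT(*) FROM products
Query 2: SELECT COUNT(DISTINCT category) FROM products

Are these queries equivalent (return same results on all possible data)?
No, not equivalent

Query 1 returns: [(7,)]
Query 2 returns: [(2,)]

Reason: COUNT(*) counts rows, COUNT(DISTINCT category) counts unique categorys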